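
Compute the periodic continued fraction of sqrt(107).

[10; (2, 1, 9, 1, 2, 20)]

Write x_i = (sqrt(107) + m_i)/d_i with (m_0, d_0) = (0, 1). a_0 = floor(sqrt(107)) = 10, since 10^2 = 100 <= 107 < 121 = 11^2.
Iterate m_{i+1} = d_i*a_i - m_i, d_{i+1} = (107 - m_{i+1}^2)/d_i, a_{i+1} = floor((a_0 + m_{i+1})/d_{i+1}):
  m_1 = 1*10 - 0 = 10, d_1 = (107 - 10^2)/1 = 7/1 = 7, a_1 = floor((10 + 10)/7) = 2.
  m_2 = 7*2 - 10 = 4, d_2 = (107 - 4^2)/7 = 91/7 = 13, a_2 = floor((10 + 4)/13) = 1.
  m_3 = 13*1 - 4 = 9, d_3 = (107 - 9^2)/13 = 26/13 = 2, a_3 = floor((10 + 9)/2) = 9.
  m_4 = 2*9 - 9 = 9, d_4 = (107 - 9^2)/2 = 26/2 = 13, a_4 = floor((10 + 9)/13) = 1.
  m_5 = 13*1 - 9 = 4, d_5 = (107 - 4^2)/13 = 91/13 = 7, a_5 = floor((10 + 4)/7) = 2.
  m_6 = 7*2 - 4 = 10, d_6 = (107 - 10^2)/7 = 7/7 = 1, a_6 = floor((10 + 10)/1) = 20.
  m_7 = 1*20 - 10 = 10, d_7 = (107 - 10^2)/1 = 7/1 = 7: (m_7, d_7) = (m_1, d_1) = (10, 7), so from here the quotients repeat a_1, ..., a_6; the period length is 6.
Hence the expansion of sqrt(107) is a_0 = 10 followed by the repeating block 2, 1, 9, 1, 2, 20 (period 6).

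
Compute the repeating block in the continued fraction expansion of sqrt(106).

[10; (3, 2, 1, 1, 1, 1, 2, 3, 20)]

Write x_i = (sqrt(106) + m_i)/d_i with (m_0, d_0) = (0, 1). a_0 = floor(sqrt(106)) = 10, since 10^2 = 100 <= 106 < 121 = 11^2.
Iterate m_{i+1} = d_i*a_i - m_i, d_{i+1} = (106 - m_{i+1}^2)/d_i, a_{i+1} = floor((a_0 + m_{i+1})/d_{i+1}):
  m_1 = 1*10 - 0 = 10, d_1 = (106 - 10^2)/1 = 6/1 = 6, a_1 = floor((10 + 10)/6) = 3.
  m_2 = 6*3 - 10 = 8, d_2 = (106 - 8^2)/6 = 42/6 = 7, a_2 = floor((10 + 8)/7) = 2.
  m_3 = 7*2 - 8 = 6, d_3 = (106 - 6^2)/7 = 70/7 = 10, a_3 = floor((10 + 6)/10) = 1.
  m_4 = 10*1 - 6 = 4, d_4 = (106 - 4^2)/10 = 90/10 = 9, a_4 = floor((10 + 4)/9) = 1.
  m_5 = 9*1 - 4 = 5, d_5 = (106 - 5^2)/9 = 81/9 = 9, a_5 = floor((10 + 5)/9) = 1.
  m_6 = 9*1 - 5 = 4, d_6 = (106 - 4^2)/9 = 90/9 = 10, a_6 = floor((10 + 4)/10) = 1.
  m_7 = 10*1 - 4 = 6, d_7 = (106 - 6^2)/10 = 70/10 = 7, a_7 = floor((10 + 6)/7) = 2.
  m_8 = 7*2 - 6 = 8, d_8 = (106 - 8^2)/7 = 42/7 = 6, a_8 = floor((10 + 8)/6) = 3.
  m_9 = 6*3 - 8 = 10, d_9 = (106 - 10^2)/6 = 6/6 = 1, a_9 = floor((10 + 10)/1) = 20.
  m_10 = 1*20 - 10 = 10, d_10 = (106 - 10^2)/1 = 6/1 = 6: (m_10, d_10) = (m_1, d_1) = (10, 6), so from here the quotients repeat a_1, ..., a_9; the period length is 9.
Hence the expansion of sqrt(106) is a_0 = 10 followed by the repeating block 3, 2, 1, 1, 1, 1, 2, 3, 20 (period 9).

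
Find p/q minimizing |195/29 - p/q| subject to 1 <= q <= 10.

Expand x = 195/29 as a continued fraction with the Euclidean algorithm:
  195 = 6*29 + 21, so a_0 = 6.
  29 = 1*21 + 8, so a_1 = 1.
  21 = 2*8 + 5, so a_2 = 2.
  8 = 1*5 + 3, so a_3 = 1.
  5 = 1*3 + 2, so a_4 = 1.
  3 = 1*2 + 1, so a_5 = 1.
  2 = 2*1 + 0, so a_6 = 2.
so x = [6; 1, 2, 1, 1, 1, 2].
Convergents (p_i = a_i*p_{i-1} + p_{i-2}, q_i = a_i*q_{i-1} + q_{i-2} with p_{-2}=0, p_{-1}=1, q_{-2}=1, q_{-1}=0), until the denominator exceeds 10:
  i=0: a_0=6, p_0 = 6*1 + 0 = 6, q_0 = 6*0 + 1 = 1.
  i=1: a_1=1, p_1 = 1*6 + 1 = 7, q_1 = 1*1 + 0 = 1.
  i=2: a_2=2, p_2 = 2*7 + 6 = 20, q_2 = 2*1 + 1 = 3.
  i=3: a_3=1, p_3 = 1*20 + 7 = 27, q_3 = 1*3 + 1 = 4.
  i=4: a_4=1, p_4 = 1*27 + 20 = 47, q_4 = 1*4 + 3 = 7.
  i=5: a_5=1, p_5 = 1*47 + 27 = 74, q_5 = 1*7 + 4 = 11.
q_5 = 11 > 10, so the last convergent with denominator <= 10 is p_4/q_4 = 47/7.
The closest fraction with denominator <= 10 is either p_4/q_4 or the intermediate fraction (k*p_4 + p_3)/(k*q_4 + q_3) with the largest k >= 1 whose denominator stays <= 10; these approach x as k grows, and every other convergent or intermediate fraction in range is farther away.
Largest k: floor((10 - q_3)/q_4) = floor((10 - 4)/7) = 0.
Since k = 0, no intermediate fraction beyond p_4/q_4 has denominator <= 10, so the convergent 47/7 is the closest (its error is |195*7 - 47*29|/(29*7) = 2/203).

47/7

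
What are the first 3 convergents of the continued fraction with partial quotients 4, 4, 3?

Using the convergent recurrence p_i = a_i*p_{i-1} + p_{i-2}, q_i = a_i*q_{i-1} + q_{i-2} with p_{-2}=0, p_{-1}=1, q_{-2}=1, q_{-1}=0:
  i=0: a_0=4, p_0 = 4*1 + 0 = 4, q_0 = 4*0 + 1 = 1.
  i=1: a_1=4, p_1 = 4*4 + 1 = 17, q_1 = 4*1 + 0 = 4.
  i=2: a_2=3, p_2 = 3*17 + 4 = 55, q_2 = 3*4 + 1 = 13.

4/1, 17/4, 55/13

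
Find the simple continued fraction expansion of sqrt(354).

[18; (1, 4, 2, 2, 18, 2, 2, 4, 1, 36)]

Write x_i = (sqrt(354) + m_i)/d_i with (m_0, d_0) = (0, 1). a_0 = floor(sqrt(354)) = 18, since 18^2 = 324 <= 354 < 361 = 19^2.
Iterate m_{i+1} = d_i*a_i - m_i, d_{i+1} = (354 - m_{i+1}^2)/d_i, a_{i+1} = floor((a_0 + m_{i+1})/d_{i+1}):
  m_1 = 1*18 - 0 = 18, d_1 = (354 - 18^2)/1 = 30/1 = 30, a_1 = floor((18 + 18)/30) = 1.
  m_2 = 30*1 - 18 = 12, d_2 = (354 - 12^2)/30 = 210/30 = 7, a_2 = floor((18 + 12)/7) = 4.
  m_3 = 7*4 - 12 = 16, d_3 = (354 - 16^2)/7 = 98/7 = 14, a_3 = floor((18 + 16)/14) = 2.
  m_4 = 14*2 - 16 = 12, d_4 = (354 - 12^2)/14 = 210/14 = 15, a_4 = floor((18 + 12)/15) = 2.
  m_5 = 15*2 - 12 = 18, d_5 = (354 - 18^2)/15 = 30/15 = 2, a_5 = floor((18 + 18)/2) = 18.
  m_6 = 2*18 - 18 = 18, d_6 = (354 - 18^2)/2 = 30/2 = 15, a_6 = floor((18 + 18)/15) = 2.
  m_7 = 15*2 - 18 = 12, d_7 = (354 - 12^2)/15 = 210/15 = 14, a_7 = floor((18 + 12)/14) = 2.
  m_8 = 14*2 - 12 = 16, d_8 = (354 - 16^2)/14 = 98/14 = 7, a_8 = floor((18 + 16)/7) = 4.
  m_9 = 7*4 - 16 = 12, d_9 = (354 - 12^2)/7 = 210/7 = 30, a_9 = floor((18 + 12)/30) = 1.
  m_10 = 30*1 - 12 = 18, d_10 = (354 - 18^2)/30 = 30/30 = 1, a_10 = floor((18 + 18)/1) = 36.
  m_11 = 1*36 - 18 = 18, d_11 = (354 - 18^2)/1 = 30/1 = 30: (m_11, d_11) = (m_1, d_1) = (18, 30), so from here the quotients repeat a_1, ..., a_10; the period length is 10.
Hence the expansion of sqrt(354) is a_0 = 18 followed by the repeating block 1, 4, 2, 2, 18, 2, 2, 4, 1, 36 (period 10).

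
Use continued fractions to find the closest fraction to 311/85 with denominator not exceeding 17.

Expand x = 311/85 as a continued fraction with the Euclidean algorithm:
  311 = 3*85 + 56, so a_0 = 3.
  85 = 1*56 + 29, so a_1 = 1.
  56 = 1*29 + 27, so a_2 = 1.
  29 = 1*27 + 2, so a_3 = 1.
  27 = 13*2 + 1, so a_4 = 13.
  2 = 2*1 + 0, so a_5 = 2.
so x = [3; 1, 1, 1, 13, 2].
Convergents (p_i = a_i*p_{i-1} + p_{i-2}, q_i = a_i*q_{i-1} + q_{i-2} with p_{-2}=0, p_{-1}=1, q_{-2}=1, q_{-1}=0), until the denominator exceeds 17:
  i=0: a_0=3, p_0 = 3*1 + 0 = 3, q_0 = 3*0 + 1 = 1.
  i=1: a_1=1, p_1 = 1*3 + 1 = 4, q_1 = 1*1 + 0 = 1.
  i=2: a_2=1, p_2 = 1*4 + 3 = 7, q_2 = 1*1 + 1 = 2.
  i=3: a_3=1, p_3 = 1*7 + 4 = 11, q_3 = 1*2 + 1 = 3.
  i=4: a_4=13, p_4 = 13*11 + 7 = 150, q_4 = 13*3 + 2 = 41.
q_4 = 41 > 17, so the last convergent with denominator <= 17 is p_3/q_3 = 11/3.
The closest fraction with denominator <= 17 is either p_3/q_3 or the intermediate fraction (k*p_3 + p_2)/(k*q_3 + q_2) with the largest k >= 1 whose denominator stays <= 17; these approach x as k grows, and every other convergent or intermediate fraction in range is farther away.
Largest k: floor((17 - q_2)/q_3) = floor((17 - 2)/3) = 5.
That gives (5*11 + 7)/(5*3 + 2) = 62/17.
Compare the errors: |x - 11/3| = |311*3 - 11*85|/(85*3) = 2/255, and |x - 62/17| = |311*17 - 62*85|/(85*17) = 17/1445.
Cross-multiplying, 2*1445 = 2890 < 4335 = 17*255, so 2/255 is smaller: the convergent 11/3 is closer to x than 62/17.

11/3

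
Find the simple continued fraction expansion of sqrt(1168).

Write x_i = (sqrt(1168) + m_i)/d_i with (m_0, d_0) = (0, 1). a_0 = floor(sqrt(1168)) = 34, since 34^2 = 1156 <= 1168 < 1225 = 35^2.
Iterate m_{i+1} = d_i*a_i - m_i, d_{i+1} = (1168 - m_{i+1}^2)/d_i, a_{i+1} = floor((a_0 + m_{i+1})/d_{i+1}):
  m_1 = 1*34 - 0 = 34, d_1 = (1168 - 34^2)/1 = 12/1 = 12, a_1 = floor((34 + 34)/12) = 5.
  m_2 = 12*5 - 34 = 26, d_2 = (1168 - 26^2)/12 = 492/12 = 41, a_2 = floor((34 + 26)/41) = 1.
  m_3 = 41*1 - 26 = 15, d_3 = (1168 - 15^2)/41 = 943/41 = 23, a_3 = floor((34 + 15)/23) = 2.
  m_4 = 23*2 - 15 = 31, d_4 = (1168 - 31^2)/23 = 207/23 = 9, a_4 = floor((34 + 31)/9) = 7.
  m_5 = 9*7 - 31 = 32, d_5 = (1168 - 32^2)/9 = 144/9 = 16, a_5 = floor((34 + 32)/16) = 4.
  m_6 = 16*4 - 32 = 32, d_6 = (1168 - 32^2)/16 = 144/16 = 9, a_6 = floor((34 + 32)/9) = 7.
  m_7 = 9*7 - 32 = 31, d_7 = (1168 - 31^2)/9 = 207/9 = 23, a_7 = floor((34 + 31)/23) = 2.
  m_8 = 23*2 - 31 = 15, d_8 = (1168 - 15^2)/23 = 943/23 = 41, a_8 = floor((34 + 15)/41) = 1.
  m_9 = 41*1 - 15 = 26, d_9 = (1168 - 26^2)/41 = 492/41 = 12, a_9 = floor((34 + 26)/12) = 5.
  m_10 = 12*5 - 26 = 34, d_10 = (1168 - 34^2)/12 = 12/12 = 1, a_10 = floor((34 + 34)/1) = 68.
  m_11 = 1*68 - 34 = 34, d_11 = (1168 - 34^2)/1 = 12/1 = 12: (m_11, d_11) = (m_1, d_1) = (34, 12), so from here the quotients repeat a_1, ..., a_10; the period length is 10.
Hence the expansion of sqrt(1168) is a_0 = 34 followed by the repeating block 5, 1, 2, 7, 4, 7, 2, 1, 5, 68 (period 10).

[34; (5, 1, 2, 7, 4, 7, 2, 1, 5, 68)]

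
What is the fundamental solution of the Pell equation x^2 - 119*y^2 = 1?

First expand sqrt(119) as a continued fraction. With x_i = (sqrt(119) + m_i)/d_i and (m_0, d_0) = (0, 1): a_0 = floor(sqrt(119)) = 10, since 10^2 = 100 <= 119 < 121 = 11^2.
Iterate m_{i+1} = d_i*a_i - m_i, d_{i+1} = (119 - m_{i+1}^2)/d_i, a_{i+1} = floor((a_0 + m_{i+1})/d_{i+1}):
  m_1 = 1*10 - 0 = 10, d_1 = (119 - 10^2)/1 = 19/1 = 19, a_1 = floor((10 + 10)/19) = 1.
  m_2 = 19*1 - 10 = 9, d_2 = (119 - 9^2)/19 = 38/19 = 2, a_2 = floor((10 + 9)/2) = 9.
  m_3 = 2*9 - 9 = 9, d_3 = (119 - 9^2)/2 = 38/2 = 19, a_3 = floor((10 + 9)/19) = 1.
  m_4 = 19*1 - 9 = 10, d_4 = (119 - 10^2)/19 = 19/19 = 1, a_4 = floor((10 + 10)/1) = 20.
  m_5 = 1*20 - 10 = 10, d_5 = (119 - 10^2)/1 = 19/1 = 19: (m_5, d_5) = (m_1, d_1) = (10, 19), so from here the quotients repeat a_1, ..., a_4; the period length is 4.
So sqrt(119) = [10; (1, 9, 1, 20)] with period length k = 4.
k is even, so the fundamental solution of x^2 - 119y^2 = 1 is (p_{k-1}, q_{k-1}) = (p_3, q_3); compute convergents through index 3.
Convergents (p_i = a_i*p_{i-1} + p_{i-2}, q_i = a_i*q_{i-1} + q_{i-2} with p_{-2}=0, p_{-1}=1, q_{-2}=1, q_{-1}=0):
  i=0: a_0=10, p_0 = 10*1 + 0 = 10, q_0 = 10*0 + 1 = 1.
  i=1: a_1=1, p_1 = 1*10 + 1 = 11, q_1 = 1*1 + 0 = 1.
  i=2: a_2=9, p_2 = 9*11 + 10 = 109, q_2 = 9*1 + 1 = 10.
  i=3: a_3=1, p_3 = 1*109 + 11 = 120, q_3 = 1*10 + 1 = 11.
Check: 120^2 - 119*11^2 = 14400 - 14399 = 1, so (x, y) = (120, 11) solves the equation, and by the theorem it is the least positive solution.

(x, y) = (120, 11)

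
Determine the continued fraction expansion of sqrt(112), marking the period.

Write x_i = (sqrt(112) + m_i)/d_i with (m_0, d_0) = (0, 1). a_0 = floor(sqrt(112)) = 10, since 10^2 = 100 <= 112 < 121 = 11^2.
Iterate m_{i+1} = d_i*a_i - m_i, d_{i+1} = (112 - m_{i+1}^2)/d_i, a_{i+1} = floor((a_0 + m_{i+1})/d_{i+1}):
  m_1 = 1*10 - 0 = 10, d_1 = (112 - 10^2)/1 = 12/1 = 12, a_1 = floor((10 + 10)/12) = 1.
  m_2 = 12*1 - 10 = 2, d_2 = (112 - 2^2)/12 = 108/12 = 9, a_2 = floor((10 + 2)/9) = 1.
  m_3 = 9*1 - 2 = 7, d_3 = (112 - 7^2)/9 = 63/9 = 7, a_3 = floor((10 + 7)/7) = 2.
  m_4 = 7*2 - 7 = 7, d_4 = (112 - 7^2)/7 = 63/7 = 9, a_4 = floor((10 + 7)/9) = 1.
  m_5 = 9*1 - 7 = 2, d_5 = (112 - 2^2)/9 = 108/9 = 12, a_5 = floor((10 + 2)/12) = 1.
  m_6 = 12*1 - 2 = 10, d_6 = (112 - 10^2)/12 = 12/12 = 1, a_6 = floor((10 + 10)/1) = 20.
  m_7 = 1*20 - 10 = 10, d_7 = (112 - 10^2)/1 = 12/1 = 12: (m_7, d_7) = (m_1, d_1) = (10, 12), so from here the quotients repeat a_1, ..., a_6; the period length is 6.
Hence the expansion of sqrt(112) is a_0 = 10 followed by the repeating block 1, 1, 2, 1, 1, 20 (period 6).

[10; (1, 1, 2, 1, 1, 20)]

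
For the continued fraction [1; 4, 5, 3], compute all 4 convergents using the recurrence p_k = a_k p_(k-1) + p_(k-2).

Using the convergent recurrence p_i = a_i*p_{i-1} + p_{i-2}, q_i = a_i*q_{i-1} + q_{i-2} with p_{-2}=0, p_{-1}=1, q_{-2}=1, q_{-1}=0:
  i=0: a_0=1, p_0 = 1*1 + 0 = 1, q_0 = 1*0 + 1 = 1.
  i=1: a_1=4, p_1 = 4*1 + 1 = 5, q_1 = 4*1 + 0 = 4.
  i=2: a_2=5, p_2 = 5*5 + 1 = 26, q_2 = 5*4 + 1 = 21.
  i=3: a_3=3, p_3 = 3*26 + 5 = 83, q_3 = 3*21 + 4 = 67.

1/1, 5/4, 26/21, 83/67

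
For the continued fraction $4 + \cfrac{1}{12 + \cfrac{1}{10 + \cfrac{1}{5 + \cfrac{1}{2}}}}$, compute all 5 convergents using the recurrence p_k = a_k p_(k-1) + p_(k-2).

Using the convergent recurrence p_i = a_i*p_{i-1} + p_{i-2}, q_i = a_i*q_{i-1} + q_{i-2} with p_{-2}=0, p_{-1}=1, q_{-2}=1, q_{-1}=0:
  i=0: a_0=4, p_0 = 4*1 + 0 = 4, q_0 = 4*0 + 1 = 1.
  i=1: a_1=12, p_1 = 12*4 + 1 = 49, q_1 = 12*1 + 0 = 12.
  i=2: a_2=10, p_2 = 10*49 + 4 = 494, q_2 = 10*12 + 1 = 121.
  i=3: a_3=5, p_3 = 5*494 + 49 = 2519, q_3 = 5*121 + 12 = 617.
  i=4: a_4=2, p_4 = 2*2519 + 494 = 5532, q_4 = 2*617 + 121 = 1355.

4/1, 49/12, 494/121, 2519/617, 5532/1355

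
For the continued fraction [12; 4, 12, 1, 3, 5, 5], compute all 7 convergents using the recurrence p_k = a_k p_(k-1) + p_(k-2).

12/1, 49/4, 600/49, 649/53, 2547/208, 13384/1093, 69467/5673

Using the convergent recurrence p_i = a_i*p_{i-1} + p_{i-2}, q_i = a_i*q_{i-1} + q_{i-2} with p_{-2}=0, p_{-1}=1, q_{-2}=1, q_{-1}=0:
  i=0: a_0=12, p_0 = 12*1 + 0 = 12, q_0 = 12*0 + 1 = 1.
  i=1: a_1=4, p_1 = 4*12 + 1 = 49, q_1 = 4*1 + 0 = 4.
  i=2: a_2=12, p_2 = 12*49 + 12 = 600, q_2 = 12*4 + 1 = 49.
  i=3: a_3=1, p_3 = 1*600 + 49 = 649, q_3 = 1*49 + 4 = 53.
  i=4: a_4=3, p_4 = 3*649 + 600 = 2547, q_4 = 3*53 + 49 = 208.
  i=5: a_5=5, p_5 = 5*2547 + 649 = 13384, q_5 = 5*208 + 53 = 1093.
  i=6: a_6=5, p_6 = 5*13384 + 2547 = 69467, q_6 = 5*1093 + 208 = 5673.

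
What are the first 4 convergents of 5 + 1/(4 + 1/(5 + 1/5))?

Using the convergent recurrence p_i = a_i*p_{i-1} + p_{i-2}, q_i = a_i*q_{i-1} + q_{i-2} with p_{-2}=0, p_{-1}=1, q_{-2}=1, q_{-1}=0:
  i=0: a_0=5, p_0 = 5*1 + 0 = 5, q_0 = 5*0 + 1 = 1.
  i=1: a_1=4, p_1 = 4*5 + 1 = 21, q_1 = 4*1 + 0 = 4.
  i=2: a_2=5, p_2 = 5*21 + 5 = 110, q_2 = 5*4 + 1 = 21.
  i=3: a_3=5, p_3 = 5*110 + 21 = 571, q_3 = 5*21 + 4 = 109.

5/1, 21/4, 110/21, 571/109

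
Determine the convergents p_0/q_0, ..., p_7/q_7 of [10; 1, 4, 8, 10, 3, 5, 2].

10/1, 11/1, 54/5, 443/41, 4484/415, 13895/1286, 73959/6845, 161813/14976

Using the convergent recurrence p_i = a_i*p_{i-1} + p_{i-2}, q_i = a_i*q_{i-1} + q_{i-2} with p_{-2}=0, p_{-1}=1, q_{-2}=1, q_{-1}=0:
  i=0: a_0=10, p_0 = 10*1 + 0 = 10, q_0 = 10*0 + 1 = 1.
  i=1: a_1=1, p_1 = 1*10 + 1 = 11, q_1 = 1*1 + 0 = 1.
  i=2: a_2=4, p_2 = 4*11 + 10 = 54, q_2 = 4*1 + 1 = 5.
  i=3: a_3=8, p_3 = 8*54 + 11 = 443, q_3 = 8*5 + 1 = 41.
  i=4: a_4=10, p_4 = 10*443 + 54 = 4484, q_4 = 10*41 + 5 = 415.
  i=5: a_5=3, p_5 = 3*4484 + 443 = 13895, q_5 = 3*415 + 41 = 1286.
  i=6: a_6=5, p_6 = 5*13895 + 4484 = 73959, q_6 = 5*1286 + 415 = 6845.
  i=7: a_7=2, p_7 = 2*73959 + 13895 = 161813, q_7 = 2*6845 + 1286 = 14976.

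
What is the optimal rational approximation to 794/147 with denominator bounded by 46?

Expand x = 794/147 as a continued fraction with the Euclidean algorithm:
  794 = 5*147 + 59, so a_0 = 5.
  147 = 2*59 + 29, so a_1 = 2.
  59 = 2*29 + 1, so a_2 = 2.
  29 = 29*1 + 0, so a_3 = 29.
so x = [5; 2, 2, 29].
Convergents (p_i = a_i*p_{i-1} + p_{i-2}, q_i = a_i*q_{i-1} + q_{i-2} with p_{-2}=0, p_{-1}=1, q_{-2}=1, q_{-1}=0), until the denominator exceeds 46:
  i=0: a_0=5, p_0 = 5*1 + 0 = 5, q_0 = 5*0 + 1 = 1.
  i=1: a_1=2, p_1 = 2*5 + 1 = 11, q_1 = 2*1 + 0 = 2.
  i=2: a_2=2, p_2 = 2*11 + 5 = 27, q_2 = 2*2 + 1 = 5.
  i=3: a_3=29, p_3 = 29*27 + 11 = 794, q_3 = 29*5 + 2 = 147.
q_3 = 147 > 46, so the last convergent with denominator <= 46 is p_2/q_2 = 27/5.
The closest fraction with denominator <= 46 is either p_2/q_2 or the intermediate fraction (k*p_2 + p_1)/(k*q_2 + q_1) with the largest k >= 1 whose denominator stays <= 46; these approach x as k grows, and every other convergent or intermediate fraction in range is farther away.
Largest k: floor((46 - q_1)/q_2) = floor((46 - 2)/5) = 8.
That gives (8*27 + 11)/(8*5 + 2) = 227/42.
Compare the errors: |x - 27/5| = |794*5 - 27*147|/(147*5) = 1/735, and |x - 227/42| = |794*42 - 227*147|/(147*42) = 21/6174.
Cross-multiplying, 1*6174 = 6174 < 15435 = 21*735, so 1/735 is smaller: the convergent 27/5 is closer to x than 227/42.

27/5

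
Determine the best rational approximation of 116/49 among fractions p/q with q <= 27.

Expand x = 116/49 as a continued fraction with the Euclidean algorithm:
  116 = 2*49 + 18, so a_0 = 2.
  49 = 2*18 + 13, so a_1 = 2.
  18 = 1*13 + 5, so a_2 = 1.
  13 = 2*5 + 3, so a_3 = 2.
  5 = 1*3 + 2, so a_4 = 1.
  3 = 1*2 + 1, so a_5 = 1.
  2 = 2*1 + 0, so a_6 = 2.
so x = [2; 2, 1, 2, 1, 1, 2].
Convergents (p_i = a_i*p_{i-1} + p_{i-2}, q_i = a_i*q_{i-1} + q_{i-2} with p_{-2}=0, p_{-1}=1, q_{-2}=1, q_{-1}=0), until the denominator exceeds 27:
  i=0: a_0=2, p_0 = 2*1 + 0 = 2, q_0 = 2*0 + 1 = 1.
  i=1: a_1=2, p_1 = 2*2 + 1 = 5, q_1 = 2*1 + 0 = 2.
  i=2: a_2=1, p_2 = 1*5 + 2 = 7, q_2 = 1*2 + 1 = 3.
  i=3: a_3=2, p_3 = 2*7 + 5 = 19, q_3 = 2*3 + 2 = 8.
  i=4: a_4=1, p_4 = 1*19 + 7 = 26, q_4 = 1*8 + 3 = 11.
  i=5: a_5=1, p_5 = 1*26 + 19 = 45, q_5 = 1*11 + 8 = 19.
  i=6: a_6=2, p_6 = 2*45 + 26 = 116, q_6 = 2*19 + 11 = 49.
q_6 = 49 > 27, so the last convergent with denominator <= 27 is p_5/q_5 = 45/19.
The closest fraction with denominator <= 27 is either p_5/q_5 or the intermediate fraction (k*p_5 + p_4)/(k*q_5 + q_4) with the largest k >= 1 whose denominator stays <= 27; these approach x as k grows, and every other convergent or intermediate fraction in range is farther away.
Largest k: floor((27 - q_4)/q_5) = floor((27 - 11)/19) = 0.
Since k = 0, no intermediate fraction beyond p_5/q_5 has denominator <= 27, so the convergent 45/19 is the closest (its error is |116*19 - 45*49|/(49*19) = 1/931).

45/19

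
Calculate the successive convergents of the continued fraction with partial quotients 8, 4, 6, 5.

8/1, 33/4, 206/25, 1063/129

Using the convergent recurrence p_i = a_i*p_{i-1} + p_{i-2}, q_i = a_i*q_{i-1} + q_{i-2} with p_{-2}=0, p_{-1}=1, q_{-2}=1, q_{-1}=0:
  i=0: a_0=8, p_0 = 8*1 + 0 = 8, q_0 = 8*0 + 1 = 1.
  i=1: a_1=4, p_1 = 4*8 + 1 = 33, q_1 = 4*1 + 0 = 4.
  i=2: a_2=6, p_2 = 6*33 + 8 = 206, q_2 = 6*4 + 1 = 25.
  i=3: a_3=5, p_3 = 5*206 + 33 = 1063, q_3 = 5*25 + 4 = 129.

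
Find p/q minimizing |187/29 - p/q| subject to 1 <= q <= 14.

Expand x = 187/29 as a continued fraction with the Euclidean algorithm:
  187 = 6*29 + 13, so a_0 = 6.
  29 = 2*13 + 3, so a_1 = 2.
  13 = 4*3 + 1, so a_2 = 4.
  3 = 3*1 + 0, so a_3 = 3.
so x = [6; 2, 4, 3].
Convergents (p_i = a_i*p_{i-1} + p_{i-2}, q_i = a_i*q_{i-1} + q_{i-2} with p_{-2}=0, p_{-1}=1, q_{-2}=1, q_{-1}=0), until the denominator exceeds 14:
  i=0: a_0=6, p_0 = 6*1 + 0 = 6, q_0 = 6*0 + 1 = 1.
  i=1: a_1=2, p_1 = 2*6 + 1 = 13, q_1 = 2*1 + 0 = 2.
  i=2: a_2=4, p_2 = 4*13 + 6 = 58, q_2 = 4*2 + 1 = 9.
  i=3: a_3=3, p_3 = 3*58 + 13 = 187, q_3 = 3*9 + 2 = 29.
q_3 = 29 > 14, so the last convergent with denominator <= 14 is p_2/q_2 = 58/9.
The closest fraction with denominator <= 14 is either p_2/q_2 or the intermediate fraction (k*p_2 + p_1)/(k*q_2 + q_1) with the largest k >= 1 whose denominator stays <= 14; these approach x as k grows, and every other convergent or intermediate fraction in range is farther away.
Largest k: floor((14 - q_1)/q_2) = floor((14 - 2)/9) = 1.
That gives (1*58 + 13)/(1*9 + 2) = 71/11.
Compare the errors: |x - 58/9| = |187*9 - 58*29|/(29*9) = 1/261, and |x - 71/11| = |187*11 - 71*29|/(29*11) = 2/319.
Cross-multiplying, 1*319 = 319 < 522 = 2*261, so 1/261 is smaller: the convergent 58/9 is closer to x than 71/11.

58/9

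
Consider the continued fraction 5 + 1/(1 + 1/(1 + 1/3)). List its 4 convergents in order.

Using the convergent recurrence p_i = a_i*p_{i-1} + p_{i-2}, q_i = a_i*q_{i-1} + q_{i-2} with p_{-2}=0, p_{-1}=1, q_{-2}=1, q_{-1}=0:
  i=0: a_0=5, p_0 = 5*1 + 0 = 5, q_0 = 5*0 + 1 = 1.
  i=1: a_1=1, p_1 = 1*5 + 1 = 6, q_1 = 1*1 + 0 = 1.
  i=2: a_2=1, p_2 = 1*6 + 5 = 11, q_2 = 1*1 + 1 = 2.
  i=3: a_3=3, p_3 = 3*11 + 6 = 39, q_3 = 3*2 + 1 = 7.

5/1, 6/1, 11/2, 39/7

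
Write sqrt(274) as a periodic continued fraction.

Write x_i = (sqrt(274) + m_i)/d_i with (m_0, d_0) = (0, 1). a_0 = floor(sqrt(274)) = 16, since 16^2 = 256 <= 274 < 289 = 17^2.
Iterate m_{i+1} = d_i*a_i - m_i, d_{i+1} = (274 - m_{i+1}^2)/d_i, a_{i+1} = floor((a_0 + m_{i+1})/d_{i+1}):
  m_1 = 1*16 - 0 = 16, d_1 = (274 - 16^2)/1 = 18/1 = 18, a_1 = floor((16 + 16)/18) = 1.
  m_2 = 18*1 - 16 = 2, d_2 = (274 - 2^2)/18 = 270/18 = 15, a_2 = floor((16 + 2)/15) = 1.
  m_3 = 15*1 - 2 = 13, d_3 = (274 - 13^2)/15 = 105/15 = 7, a_3 = floor((16 + 13)/7) = 4.
  m_4 = 7*4 - 13 = 15, d_4 = (274 - 15^2)/7 = 49/7 = 7, a_4 = floor((16 + 15)/7) = 4.
  m_5 = 7*4 - 15 = 13, d_5 = (274 - 13^2)/7 = 105/7 = 15, a_5 = floor((16 + 13)/15) = 1.
  m_6 = 15*1 - 13 = 2, d_6 = (274 - 2^2)/15 = 270/15 = 18, a_6 = floor((16 + 2)/18) = 1.
  m_7 = 18*1 - 2 = 16, d_7 = (274 - 16^2)/18 = 18/18 = 1, a_7 = floor((16 + 16)/1) = 32.
  m_8 = 1*32 - 16 = 16, d_8 = (274 - 16^2)/1 = 18/1 = 18: (m_8, d_8) = (m_1, d_1) = (16, 18), so from here the quotients repeat a_1, ..., a_7; the period length is 7.
Hence the expansion of sqrt(274) is a_0 = 16 followed by the repeating block 1, 1, 4, 4, 1, 1, 32 (period 7).

[16; (1, 1, 4, 4, 1, 1, 32)]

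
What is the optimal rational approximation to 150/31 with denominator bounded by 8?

Expand x = 150/31 as a continued fraction with the Euclidean algorithm:
  150 = 4*31 + 26, so a_0 = 4.
  31 = 1*26 + 5, so a_1 = 1.
  26 = 5*5 + 1, so a_2 = 5.
  5 = 5*1 + 0, so a_3 = 5.
so x = [4; 1, 5, 5].
Convergents (p_i = a_i*p_{i-1} + p_{i-2}, q_i = a_i*q_{i-1} + q_{i-2} with p_{-2}=0, p_{-1}=1, q_{-2}=1, q_{-1}=0), until the denominator exceeds 8:
  i=0: a_0=4, p_0 = 4*1 + 0 = 4, q_0 = 4*0 + 1 = 1.
  i=1: a_1=1, p_1 = 1*4 + 1 = 5, q_1 = 1*1 + 0 = 1.
  i=2: a_2=5, p_2 = 5*5 + 4 = 29, q_2 = 5*1 + 1 = 6.
  i=3: a_3=5, p_3 = 5*29 + 5 = 150, q_3 = 5*6 + 1 = 31.
q_3 = 31 > 8, so the last convergent with denominator <= 8 is p_2/q_2 = 29/6.
The closest fraction with denominator <= 8 is either p_2/q_2 or the intermediate fraction (k*p_2 + p_1)/(k*q_2 + q_1) with the largest k >= 1 whose denominator stays <= 8; these approach x as k grows, and every other convergent or intermediate fraction in range is farther away.
Largest k: floor((8 - q_1)/q_2) = floor((8 - 1)/6) = 1.
That gives (1*29 + 5)/(1*6 + 1) = 34/7.
Compare the errors: |x - 29/6| = |150*6 - 29*31|/(31*6) = 1/186, and |x - 34/7| = |150*7 - 34*31|/(31*7) = 4/217.
Cross-multiplying, 1*217 = 217 < 744 = 4*186, so 1/186 is smaller: the convergent 29/6 is closer to x than 34/7.

29/6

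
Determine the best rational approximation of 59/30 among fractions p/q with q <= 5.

2/1

Expand x = 59/30 as a continued fraction with the Euclidean algorithm:
  59 = 1*30 + 29, so a_0 = 1.
  30 = 1*29 + 1, so a_1 = 1.
  29 = 29*1 + 0, so a_2 = 29.
so x = [1; 1, 29].
Convergents (p_i = a_i*p_{i-1} + p_{i-2}, q_i = a_i*q_{i-1} + q_{i-2} with p_{-2}=0, p_{-1}=1, q_{-2}=1, q_{-1}=0), until the denominator exceeds 5:
  i=0: a_0=1, p_0 = 1*1 + 0 = 1, q_0 = 1*0 + 1 = 1.
  i=1: a_1=1, p_1 = 1*1 + 1 = 2, q_1 = 1*1 + 0 = 1.
  i=2: a_2=29, p_2 = 29*2 + 1 = 59, q_2 = 29*1 + 1 = 30.
q_2 = 30 > 5, so the last convergent with denominator <= 5 is p_1/q_1 = 2/1.
The closest fraction with denominator <= 5 is either p_1/q_1 or the intermediate fraction (k*p_1 + p_0)/(k*q_1 + q_0) with the largest k >= 1 whose denominator stays <= 5; these approach x as k grows, and every other convergent or intermediate fraction in range is farther away.
Largest k: floor((5 - q_0)/q_1) = floor((5 - 1)/1) = 4.
That gives (4*2 + 1)/(4*1 + 1) = 9/5.
Compare the errors: |x - 2/1| = |59*1 - 2*30|/(30*1) = 1/30, and |x - 9/5| = |59*5 - 9*30|/(30*5) = 25/150.
Cross-multiplying, 1*150 = 150 < 750 = 25*30, so 1/30 is smaller: the convergent 2/1 is closer to x than 9/5.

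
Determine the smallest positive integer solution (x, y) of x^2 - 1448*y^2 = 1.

First expand sqrt(1448) as a continued fraction. With x_i = (sqrt(1448) + m_i)/d_i and (m_0, d_0) = (0, 1): a_0 = floor(sqrt(1448)) = 38, since 38^2 = 1444 <= 1448 < 1521 = 39^2.
Iterate m_{i+1} = d_i*a_i - m_i, d_{i+1} = (1448 - m_{i+1}^2)/d_i, a_{i+1} = floor((a_0 + m_{i+1})/d_{i+1}):
  m_1 = 1*38 - 0 = 38, d_1 = (1448 - 38^2)/1 = 4/1 = 4, a_1 = floor((38 + 38)/4) = 19.
  m_2 = 4*19 - 38 = 38, d_2 = (1448 - 38^2)/4 = 4/4 = 1, a_2 = floor((38 + 38)/1) = 76.
  m_3 = 1*76 - 38 = 38, d_3 = (1448 - 38^2)/1 = 4/1 = 4: (m_3, d_3) = (m_1, d_1) = (38, 4), so from here the quotients repeat a_1, a_2; the period length is 2.
So sqrt(1448) = [38; (19, 76)] with period length k = 2.
k is even, so the fundamental solution of x^2 - 1448y^2 = 1 is (p_{k-1}, q_{k-1}) = (p_1, q_1); compute convergents through index 1.
Convergents (p_i = a_i*p_{i-1} + p_{i-2}, q_i = a_i*q_{i-1} + q_{i-2} with p_{-2}=0, p_{-1}=1, q_{-2}=1, q_{-1}=0):
  i=0: a_0=38, p_0 = 38*1 + 0 = 38, q_0 = 38*0 + 1 = 1.
  i=1: a_1=19, p_1 = 19*38 + 1 = 723, q_1 = 19*1 + 0 = 19.
Check: 723^2 - 1448*19^2 = 522729 - 522728 = 1, so (x, y) = (723, 19) solves the equation, and by the theorem it is the least positive solution.

(x, y) = (723, 19)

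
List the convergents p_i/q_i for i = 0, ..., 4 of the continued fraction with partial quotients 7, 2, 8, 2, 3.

7/1, 15/2, 127/17, 269/36, 934/125

Using the convergent recurrence p_i = a_i*p_{i-1} + p_{i-2}, q_i = a_i*q_{i-1} + q_{i-2} with p_{-2}=0, p_{-1}=1, q_{-2}=1, q_{-1}=0:
  i=0: a_0=7, p_0 = 7*1 + 0 = 7, q_0 = 7*0 + 1 = 1.
  i=1: a_1=2, p_1 = 2*7 + 1 = 15, q_1 = 2*1 + 0 = 2.
  i=2: a_2=8, p_2 = 8*15 + 7 = 127, q_2 = 8*2 + 1 = 17.
  i=3: a_3=2, p_3 = 2*127 + 15 = 269, q_3 = 2*17 + 2 = 36.
  i=4: a_4=3, p_4 = 3*269 + 127 = 934, q_4 = 3*36 + 17 = 125.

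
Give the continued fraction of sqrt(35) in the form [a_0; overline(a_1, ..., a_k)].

[5; overline(1, 10)]

Write x_i = (sqrt(35) + m_i)/d_i with (m_0, d_0) = (0, 1). a_0 = floor(sqrt(35)) = 5, since 5^2 = 25 <= 35 < 36 = 6^2.
Iterate m_{i+1} = d_i*a_i - m_i, d_{i+1} = (35 - m_{i+1}^2)/d_i, a_{i+1} = floor((a_0 + m_{i+1})/d_{i+1}):
  m_1 = 1*5 - 0 = 5, d_1 = (35 - 5^2)/1 = 10/1 = 10, a_1 = floor((5 + 5)/10) = 1.
  m_2 = 10*1 - 5 = 5, d_2 = (35 - 5^2)/10 = 10/10 = 1, a_2 = floor((5 + 5)/1) = 10.
  m_3 = 1*10 - 5 = 5, d_3 = (35 - 5^2)/1 = 10/1 = 10: (m_3, d_3) = (m_1, d_1) = (5, 10), so from here the quotients repeat a_1, a_2; the period length is 2.
Hence the expansion of sqrt(35) is a_0 = 5 followed by the repeating block 1, 10 (period 2).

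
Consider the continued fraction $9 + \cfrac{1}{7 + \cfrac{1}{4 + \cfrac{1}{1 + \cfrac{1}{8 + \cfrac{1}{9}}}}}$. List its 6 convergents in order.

Using the convergent recurrence p_i = a_i*p_{i-1} + p_{i-2}, q_i = a_i*q_{i-1} + q_{i-2} with p_{-2}=0, p_{-1}=1, q_{-2}=1, q_{-1}=0:
  i=0: a_0=9, p_0 = 9*1 + 0 = 9, q_0 = 9*0 + 1 = 1.
  i=1: a_1=7, p_1 = 7*9 + 1 = 64, q_1 = 7*1 + 0 = 7.
  i=2: a_2=4, p_2 = 4*64 + 9 = 265, q_2 = 4*7 + 1 = 29.
  i=3: a_3=1, p_3 = 1*265 + 64 = 329, q_3 = 1*29 + 7 = 36.
  i=4: a_4=8, p_4 = 8*329 + 265 = 2897, q_4 = 8*36 + 29 = 317.
  i=5: a_5=9, p_5 = 9*2897 + 329 = 26402, q_5 = 9*317 + 36 = 2889.

9/1, 64/7, 265/29, 329/36, 2897/317, 26402/2889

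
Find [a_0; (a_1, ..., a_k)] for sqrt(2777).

[52; (1, 2, 3, 3, 2, 1, 104)]

Write x_i = (sqrt(2777) + m_i)/d_i with (m_0, d_0) = (0, 1). a_0 = floor(sqrt(2777)) = 52, since 52^2 = 2704 <= 2777 < 2809 = 53^2.
Iterate m_{i+1} = d_i*a_i - m_i, d_{i+1} = (2777 - m_{i+1}^2)/d_i, a_{i+1} = floor((a_0 + m_{i+1})/d_{i+1}):
  m_1 = 1*52 - 0 = 52, d_1 = (2777 - 52^2)/1 = 73/1 = 73, a_1 = floor((52 + 52)/73) = 1.
  m_2 = 73*1 - 52 = 21, d_2 = (2777 - 21^2)/73 = 2336/73 = 32, a_2 = floor((52 + 21)/32) = 2.
  m_3 = 32*2 - 21 = 43, d_3 = (2777 - 43^2)/32 = 928/32 = 29, a_3 = floor((52 + 43)/29) = 3.
  m_4 = 29*3 - 43 = 44, d_4 = (2777 - 44^2)/29 = 841/29 = 29, a_4 = floor((52 + 44)/29) = 3.
  m_5 = 29*3 - 44 = 43, d_5 = (2777 - 43^2)/29 = 928/29 = 32, a_5 = floor((52 + 43)/32) = 2.
  m_6 = 32*2 - 43 = 21, d_6 = (2777 - 21^2)/32 = 2336/32 = 73, a_6 = floor((52 + 21)/73) = 1.
  m_7 = 73*1 - 21 = 52, d_7 = (2777 - 52^2)/73 = 73/73 = 1, a_7 = floor((52 + 52)/1) = 104.
  m_8 = 1*104 - 52 = 52, d_8 = (2777 - 52^2)/1 = 73/1 = 73: (m_8, d_8) = (m_1, d_1) = (52, 73), so from here the quotients repeat a_1, ..., a_7; the period length is 7.
Hence the expansion of sqrt(2777) is a_0 = 52 followed by the repeating block 1, 2, 3, 3, 2, 1, 104 (period 7).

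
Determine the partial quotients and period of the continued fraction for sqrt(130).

[11; (2, 2, 22)]

Write x_i = (sqrt(130) + m_i)/d_i with (m_0, d_0) = (0, 1). a_0 = floor(sqrt(130)) = 11, since 11^2 = 121 <= 130 < 144 = 12^2.
Iterate m_{i+1} = d_i*a_i - m_i, d_{i+1} = (130 - m_{i+1}^2)/d_i, a_{i+1} = floor((a_0 + m_{i+1})/d_{i+1}):
  m_1 = 1*11 - 0 = 11, d_1 = (130 - 11^2)/1 = 9/1 = 9, a_1 = floor((11 + 11)/9) = 2.
  m_2 = 9*2 - 11 = 7, d_2 = (130 - 7^2)/9 = 81/9 = 9, a_2 = floor((11 + 7)/9) = 2.
  m_3 = 9*2 - 7 = 11, d_3 = (130 - 11^2)/9 = 9/9 = 1, a_3 = floor((11 + 11)/1) = 22.
  m_4 = 1*22 - 11 = 11, d_4 = (130 - 11^2)/1 = 9/1 = 9: (m_4, d_4) = (m_1, d_1) = (11, 9), so from here the quotients repeat a_1, ..., a_3; the period length is 3.
Hence the expansion of sqrt(130) is a_0 = 11 followed by the repeating block 2, 2, 22 (period 3).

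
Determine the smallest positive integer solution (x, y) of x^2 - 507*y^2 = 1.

First expand sqrt(507) as a continued fraction. With x_i = (sqrt(507) + m_i)/d_i and (m_0, d_0) = (0, 1): a_0 = floor(sqrt(507)) = 22, since 22^2 = 484 <= 507 < 529 = 23^2.
Iterate m_{i+1} = d_i*a_i - m_i, d_{i+1} = (507 - m_{i+1}^2)/d_i, a_{i+1} = floor((a_0 + m_{i+1})/d_{i+1}):
  m_1 = 1*22 - 0 = 22, d_1 = (507 - 22^2)/1 = 23/1 = 23, a_1 = floor((22 + 22)/23) = 1.
  m_2 = 23*1 - 22 = 1, d_2 = (507 - 1^2)/23 = 506/23 = 22, a_2 = floor((22 + 1)/22) = 1.
  m_3 = 22*1 - 1 = 21, d_3 = (507 - 21^2)/22 = 66/22 = 3, a_3 = floor((22 + 21)/3) = 14.
  m_4 = 3*14 - 21 = 21, d_4 = (507 - 21^2)/3 = 66/3 = 22, a_4 = floor((22 + 21)/22) = 1.
  m_5 = 22*1 - 21 = 1, d_5 = (507 - 1^2)/22 = 506/22 = 23, a_5 = floor((22 + 1)/23) = 1.
  m_6 = 23*1 - 1 = 22, d_6 = (507 - 22^2)/23 = 23/23 = 1, a_6 = floor((22 + 22)/1) = 44.
  m_7 = 1*44 - 22 = 22, d_7 = (507 - 22^2)/1 = 23/1 = 23: (m_7, d_7) = (m_1, d_1) = (22, 23), so from here the quotients repeat a_1, ..., a_6; the period length is 6.
So sqrt(507) = [22; (1, 1, 14, 1, 1, 44)] with period length k = 6.
k is even, so the fundamental solution of x^2 - 507y^2 = 1 is (p_{k-1}, q_{k-1}) = (p_5, q_5); compute convergents through index 5.
Convergents (p_i = a_i*p_{i-1} + p_{i-2}, q_i = a_i*q_{i-1} + q_{i-2} with p_{-2}=0, p_{-1}=1, q_{-2}=1, q_{-1}=0):
  i=0: a_0=22, p_0 = 22*1 + 0 = 22, q_0 = 22*0 + 1 = 1.
  i=1: a_1=1, p_1 = 1*22 + 1 = 23, q_1 = 1*1 + 0 = 1.
  i=2: a_2=1, p_2 = 1*23 + 22 = 45, q_2 = 1*1 + 1 = 2.
  i=3: a_3=14, p_3 = 14*45 + 23 = 653, q_3 = 14*2 + 1 = 29.
  i=4: a_4=1, p_4 = 1*653 + 45 = 698, q_4 = 1*29 + 2 = 31.
  i=5: a_5=1, p_5 = 1*698 + 653 = 1351, q_5 = 1*31 + 29 = 60.
Check: 1351^2 - 507*60^2 = 1825201 - 1825200 = 1, so (x, y) = (1351, 60) solves the equation, and by the theorem it is the least positive solution.

(x, y) = (1351, 60)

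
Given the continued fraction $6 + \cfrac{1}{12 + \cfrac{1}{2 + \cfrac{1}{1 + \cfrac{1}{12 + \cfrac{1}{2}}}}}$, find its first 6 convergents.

6/1, 73/12, 152/25, 225/37, 2852/469, 5929/975

Using the convergent recurrence p_i = a_i*p_{i-1} + p_{i-2}, q_i = a_i*q_{i-1} + q_{i-2} with p_{-2}=0, p_{-1}=1, q_{-2}=1, q_{-1}=0:
  i=0: a_0=6, p_0 = 6*1 + 0 = 6, q_0 = 6*0 + 1 = 1.
  i=1: a_1=12, p_1 = 12*6 + 1 = 73, q_1 = 12*1 + 0 = 12.
  i=2: a_2=2, p_2 = 2*73 + 6 = 152, q_2 = 2*12 + 1 = 25.
  i=3: a_3=1, p_3 = 1*152 + 73 = 225, q_3 = 1*25 + 12 = 37.
  i=4: a_4=12, p_4 = 12*225 + 152 = 2852, q_4 = 12*37 + 25 = 469.
  i=5: a_5=2, p_5 = 2*2852 + 225 = 5929, q_5 = 2*469 + 37 = 975.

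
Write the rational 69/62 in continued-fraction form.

Run the Euclidean algorithm on 69 and 62; the successive quotients are the partial quotients a_0, a_1, ... (each step inverts the fractional part left over by the previous one):
  69 = 1*62 + 7, so a_0 = 1.
  62 = 8*7 + 6, so a_1 = 8.
  7 = 1*6 + 1, so a_2 = 1.
  6 = 6*1 + 0, so a_3 = 6.
The remainder reaches 0 after 4 divisions, so the expansion has 4 partial quotients, read off in order.

[1; 8, 1, 6]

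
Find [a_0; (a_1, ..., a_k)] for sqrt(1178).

[34; (3, 9, 2, 9, 3, 68)]

Write x_i = (sqrt(1178) + m_i)/d_i with (m_0, d_0) = (0, 1). a_0 = floor(sqrt(1178)) = 34, since 34^2 = 1156 <= 1178 < 1225 = 35^2.
Iterate m_{i+1} = d_i*a_i - m_i, d_{i+1} = (1178 - m_{i+1}^2)/d_i, a_{i+1} = floor((a_0 + m_{i+1})/d_{i+1}):
  m_1 = 1*34 - 0 = 34, d_1 = (1178 - 34^2)/1 = 22/1 = 22, a_1 = floor((34 + 34)/22) = 3.
  m_2 = 22*3 - 34 = 32, d_2 = (1178 - 32^2)/22 = 154/22 = 7, a_2 = floor((34 + 32)/7) = 9.
  m_3 = 7*9 - 32 = 31, d_3 = (1178 - 31^2)/7 = 217/7 = 31, a_3 = floor((34 + 31)/31) = 2.
  m_4 = 31*2 - 31 = 31, d_4 = (1178 - 31^2)/31 = 217/31 = 7, a_4 = floor((34 + 31)/7) = 9.
  m_5 = 7*9 - 31 = 32, d_5 = (1178 - 32^2)/7 = 154/7 = 22, a_5 = floor((34 + 32)/22) = 3.
  m_6 = 22*3 - 32 = 34, d_6 = (1178 - 34^2)/22 = 22/22 = 1, a_6 = floor((34 + 34)/1) = 68.
  m_7 = 1*68 - 34 = 34, d_7 = (1178 - 34^2)/1 = 22/1 = 22: (m_7, d_7) = (m_1, d_1) = (34, 22), so from here the quotients repeat a_1, ..., a_6; the period length is 6.
Hence the expansion of sqrt(1178) is a_0 = 34 followed by the repeating block 3, 9, 2, 9, 3, 68 (period 6).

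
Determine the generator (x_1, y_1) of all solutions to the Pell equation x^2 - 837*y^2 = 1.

(x, y) = (12151, 420)

First expand sqrt(837) as a continued fraction. With x_i = (sqrt(837) + m_i)/d_i and (m_0, d_0) = (0, 1): a_0 = floor(sqrt(837)) = 28, since 28^2 = 784 <= 837 < 841 = 29^2.
Iterate m_{i+1} = d_i*a_i - m_i, d_{i+1} = (837 - m_{i+1}^2)/d_i, a_{i+1} = floor((a_0 + m_{i+1})/d_{i+1}):
  m_1 = 1*28 - 0 = 28, d_1 = (837 - 28^2)/1 = 53/1 = 53, a_1 = floor((28 + 28)/53) = 1.
  m_2 = 53*1 - 28 = 25, d_2 = (837 - 25^2)/53 = 212/53 = 4, a_2 = floor((28 + 25)/4) = 13.
  m_3 = 4*13 - 25 = 27, d_3 = (837 - 27^2)/4 = 108/4 = 27, a_3 = floor((28 + 27)/27) = 2.
  m_4 = 27*2 - 27 = 27, d_4 = (837 - 27^2)/27 = 108/27 = 4, a_4 = floor((28 + 27)/4) = 13.
  m_5 = 4*13 - 27 = 25, d_5 = (837 - 25^2)/4 = 212/4 = 53, a_5 = floor((28 + 25)/53) = 1.
  m_6 = 53*1 - 25 = 28, d_6 = (837 - 28^2)/53 = 53/53 = 1, a_6 = floor((28 + 28)/1) = 56.
  m_7 = 1*56 - 28 = 28, d_7 = (837 - 28^2)/1 = 53/1 = 53: (m_7, d_7) = (m_1, d_1) = (28, 53), so from here the quotients repeat a_1, ..., a_6; the period length is 6.
So sqrt(837) = [28; (1, 13, 2, 13, 1, 56)] with period length k = 6.
k is even, so the fundamental solution of x^2 - 837y^2 = 1 is (p_{k-1}, q_{k-1}) = (p_5, q_5); compute convergents through index 5.
Convergents (p_i = a_i*p_{i-1} + p_{i-2}, q_i = a_i*q_{i-1} + q_{i-2} with p_{-2}=0, p_{-1}=1, q_{-2}=1, q_{-1}=0):
  i=0: a_0=28, p_0 = 28*1 + 0 = 28, q_0 = 28*0 + 1 = 1.
  i=1: a_1=1, p_1 = 1*28 + 1 = 29, q_1 = 1*1 + 0 = 1.
  i=2: a_2=13, p_2 = 13*29 + 28 = 405, q_2 = 13*1 + 1 = 14.
  i=3: a_3=2, p_3 = 2*405 + 29 = 839, q_3 = 2*14 + 1 = 29.
  i=4: a_4=13, p_4 = 13*839 + 405 = 11312, q_4 = 13*29 + 14 = 391.
  i=5: a_5=1, p_5 = 1*11312 + 839 = 12151, q_5 = 1*391 + 29 = 420.
Check: 12151^2 - 837*420^2 = 147646801 - 147646800 = 1, so (x, y) = (12151, 420) solves the equation, and by the theorem it is the least positive solution.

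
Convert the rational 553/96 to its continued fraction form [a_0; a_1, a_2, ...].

Run the Euclidean algorithm on 553 and 96; the successive quotients are the partial quotients a_0, a_1, ... (each step inverts the fractional part left over by the previous one):
  553 = 5*96 + 73, so a_0 = 5.
  96 = 1*73 + 23, so a_1 = 1.
  73 = 3*23 + 4, so a_2 = 3.
  23 = 5*4 + 3, so a_3 = 5.
  4 = 1*3 + 1, so a_4 = 1.
  3 = 3*1 + 0, so a_5 = 3.
The remainder reaches 0 after 6 divisions, so the expansion has 6 partial quotients, read off in order.

[5; 1, 3, 5, 1, 3]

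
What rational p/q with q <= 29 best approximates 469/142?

76/23

Expand x = 469/142 as a continued fraction with the Euclidean algorithm:
  469 = 3*142 + 43, so a_0 = 3.
  142 = 3*43 + 13, so a_1 = 3.
  43 = 3*13 + 4, so a_2 = 3.
  13 = 3*4 + 1, so a_3 = 3.
  4 = 4*1 + 0, so a_4 = 4.
so x = [3; 3, 3, 3, 4].
Convergents (p_i = a_i*p_{i-1} + p_{i-2}, q_i = a_i*q_{i-1} + q_{i-2} with p_{-2}=0, p_{-1}=1, q_{-2}=1, q_{-1}=0), until the denominator exceeds 29:
  i=0: a_0=3, p_0 = 3*1 + 0 = 3, q_0 = 3*0 + 1 = 1.
  i=1: a_1=3, p_1 = 3*3 + 1 = 10, q_1 = 3*1 + 0 = 3.
  i=2: a_2=3, p_2 = 3*10 + 3 = 33, q_2 = 3*3 + 1 = 10.
  i=3: a_3=3, p_3 = 3*33 + 10 = 109, q_3 = 3*10 + 3 = 33.
q_3 = 33 > 29, so the last convergent with denominator <= 29 is p_2/q_2 = 33/10.
The closest fraction with denominator <= 29 is either p_2/q_2 or the intermediate fraction (k*p_2 + p_1)/(k*q_2 + q_1) with the largest k >= 1 whose denominator stays <= 29; these approach x as k grows, and every other convergent or intermediate fraction in range is farther away.
Largest k: floor((29 - q_1)/q_2) = floor((29 - 3)/10) = 2.
That gives (2*33 + 10)/(2*10 + 3) = 76/23.
Compare the errors: |x - 33/10| = |469*10 - 33*142|/(142*10) = 4/1420, and |x - 76/23| = |469*23 - 76*142|/(142*23) = 5/3266.
Cross-multiplying, 5*1420 = 7100 < 13064 = 4*3266, so 5/3266 is smaller: the intermediate fraction 76/23 is closer to x than 33/10.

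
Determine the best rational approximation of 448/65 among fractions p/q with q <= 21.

131/19

Expand x = 448/65 as a continued fraction with the Euclidean algorithm:
  448 = 6*65 + 58, so a_0 = 6.
  65 = 1*58 + 7, so a_1 = 1.
  58 = 8*7 + 2, so a_2 = 8.
  7 = 3*2 + 1, so a_3 = 3.
  2 = 2*1 + 0, so a_4 = 2.
so x = [6; 1, 8, 3, 2].
Convergents (p_i = a_i*p_{i-1} + p_{i-2}, q_i = a_i*q_{i-1} + q_{i-2} with p_{-2}=0, p_{-1}=1, q_{-2}=1, q_{-1}=0), until the denominator exceeds 21:
  i=0: a_0=6, p_0 = 6*1 + 0 = 6, q_0 = 6*0 + 1 = 1.
  i=1: a_1=1, p_1 = 1*6 + 1 = 7, q_1 = 1*1 + 0 = 1.
  i=2: a_2=8, p_2 = 8*7 + 6 = 62, q_2 = 8*1 + 1 = 9.
  i=3: a_3=3, p_3 = 3*62 + 7 = 193, q_3 = 3*9 + 1 = 28.
q_3 = 28 > 21, so the last convergent with denominator <= 21 is p_2/q_2 = 62/9.
The closest fraction with denominator <= 21 is either p_2/q_2 or the intermediate fraction (k*p_2 + p_1)/(k*q_2 + q_1) with the largest k >= 1 whose denominator stays <= 21; these approach x as k grows, and every other convergent or intermediate fraction in range is farther away.
Largest k: floor((21 - q_1)/q_2) = floor((21 - 1)/9) = 2.
That gives (2*62 + 7)/(2*9 + 1) = 131/19.
Compare the errors: |x - 62/9| = |448*9 - 62*65|/(65*9) = 2/585, and |x - 131/19| = |448*19 - 131*65|/(65*19) = 3/1235.
Cross-multiplying, 3*585 = 1755 < 2470 = 2*1235, so 3/1235 is smaller: the intermediate fraction 131/19 is closer to x than 62/9.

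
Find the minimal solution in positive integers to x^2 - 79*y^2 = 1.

First expand sqrt(79) as a continued fraction. With x_i = (sqrt(79) + m_i)/d_i and (m_0, d_0) = (0, 1): a_0 = floor(sqrt(79)) = 8, since 8^2 = 64 <= 79 < 81 = 9^2.
Iterate m_{i+1} = d_i*a_i - m_i, d_{i+1} = (79 - m_{i+1}^2)/d_i, a_{i+1} = floor((a_0 + m_{i+1})/d_{i+1}):
  m_1 = 1*8 - 0 = 8, d_1 = (79 - 8^2)/1 = 15/1 = 15, a_1 = floor((8 + 8)/15) = 1.
  m_2 = 15*1 - 8 = 7, d_2 = (79 - 7^2)/15 = 30/15 = 2, a_2 = floor((8 + 7)/2) = 7.
  m_3 = 2*7 - 7 = 7, d_3 = (79 - 7^2)/2 = 30/2 = 15, a_3 = floor((8 + 7)/15) = 1.
  m_4 = 15*1 - 7 = 8, d_4 = (79 - 8^2)/15 = 15/15 = 1, a_4 = floor((8 + 8)/1) = 16.
  m_5 = 1*16 - 8 = 8, d_5 = (79 - 8^2)/1 = 15/1 = 15: (m_5, d_5) = (m_1, d_1) = (8, 15), so from here the quotients repeat a_1, ..., a_4; the period length is 4.
So sqrt(79) = [8; (1, 7, 1, 16)] with period length k = 4.
k is even, so the fundamental solution of x^2 - 79y^2 = 1 is (p_{k-1}, q_{k-1}) = (p_3, q_3); compute convergents through index 3.
Convergents (p_i = a_i*p_{i-1} + p_{i-2}, q_i = a_i*q_{i-1} + q_{i-2} with p_{-2}=0, p_{-1}=1, q_{-2}=1, q_{-1}=0):
  i=0: a_0=8, p_0 = 8*1 + 0 = 8, q_0 = 8*0 + 1 = 1.
  i=1: a_1=1, p_1 = 1*8 + 1 = 9, q_1 = 1*1 + 0 = 1.
  i=2: a_2=7, p_2 = 7*9 + 8 = 71, q_2 = 7*1 + 1 = 8.
  i=3: a_3=1, p_3 = 1*71 + 9 = 80, q_3 = 1*8 + 1 = 9.
Check: 80^2 - 79*9^2 = 6400 - 6399 = 1, so (x, y) = (80, 9) solves the equation, and by the theorem it is the least positive solution.

(x, y) = (80, 9)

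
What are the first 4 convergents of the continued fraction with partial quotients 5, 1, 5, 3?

Using the convergent recurrence p_i = a_i*p_{i-1} + p_{i-2}, q_i = a_i*q_{i-1} + q_{i-2} with p_{-2}=0, p_{-1}=1, q_{-2}=1, q_{-1}=0:
  i=0: a_0=5, p_0 = 5*1 + 0 = 5, q_0 = 5*0 + 1 = 1.
  i=1: a_1=1, p_1 = 1*5 + 1 = 6, q_1 = 1*1 + 0 = 1.
  i=2: a_2=5, p_2 = 5*6 + 5 = 35, q_2 = 5*1 + 1 = 6.
  i=3: a_3=3, p_3 = 3*35 + 6 = 111, q_3 = 3*6 + 1 = 19.

5/1, 6/1, 35/6, 111/19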